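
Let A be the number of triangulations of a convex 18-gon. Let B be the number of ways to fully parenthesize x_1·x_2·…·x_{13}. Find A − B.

35149658

Triangulations of a convex m-gon are counted by C_{m−2}; with m = 18 this is C_16. So A = C_16 = 35357670.
Ways to associate a product of 13 factors correspond to binary trees on 13 leaves, so the count is C_12. So B = C_12 = 208012.
A − B = 35357670 − 208012 = 35149658.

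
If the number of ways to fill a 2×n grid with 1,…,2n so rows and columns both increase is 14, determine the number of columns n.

Standard Young tableaux of shape 2×n are counted by C_n. Since C_4 = 14, the index is 4.

4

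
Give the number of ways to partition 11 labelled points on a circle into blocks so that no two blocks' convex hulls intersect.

58786

The non-crossing partitions of [11] form a lattice of size C_11.
C_11 = C(22,11)/12 = 705432/12 = 58786.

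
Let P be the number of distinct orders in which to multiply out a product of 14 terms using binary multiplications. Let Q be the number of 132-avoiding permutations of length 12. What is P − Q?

Ways to associate a product of 14 factors correspond to binary trees on 14 leaves, so the count is C_13. So P = C_13 = 742900.
Permutations of [n] avoiding any single length-3 pattern are counted by C_n; here n = 12. So Q = C_12 = 208012.
P − Q = 742900 − 208012 = 534888.

534888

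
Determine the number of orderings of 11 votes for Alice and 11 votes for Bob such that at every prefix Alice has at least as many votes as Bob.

Ballot sequences with n votes each where one side never trails are Dyck words, counted by C_n; here n = 11.
C_11 = C(22,11)/12 = 705432/12 = 58786.

58786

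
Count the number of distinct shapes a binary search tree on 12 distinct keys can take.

Binary trees (left/right distinguished) on n nodes are counted by C_n; here n = 12.
C_12 = C_11 · 2(2·11+1)/(11+2) = 58786 · 46/13 = 208012.

208012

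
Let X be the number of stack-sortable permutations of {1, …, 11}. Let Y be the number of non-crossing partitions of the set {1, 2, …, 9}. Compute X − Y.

53924

By Knuth's characterisation, the stack-sortable permutations of length 11 are the 231-avoiders, numbering C_11. So X = C_11 = 58786.
The non-crossing partitions of [9] form a lattice of size C_9. So Y = C_9 = 4862.
X − Y = 58786 − 4862 = 53924.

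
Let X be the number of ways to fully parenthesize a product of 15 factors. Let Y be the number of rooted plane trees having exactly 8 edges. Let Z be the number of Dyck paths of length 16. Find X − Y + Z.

Bracketing 15 factors into binary products is counted by C_{15−1} = C_14. So X = C_14 = 2674440.
A rooted plane tree with 8 edges has 9 nodes, and the count is C_8. So Y = C_8 = 1430.
A Dyck path with 8 up-steps and 8 down-steps has semilength 8, so there are C_8 of them. So Z = C_8 = 1430.
X − Y + Z = 2674440 − 1430 + 1430 = 2674440.

2674440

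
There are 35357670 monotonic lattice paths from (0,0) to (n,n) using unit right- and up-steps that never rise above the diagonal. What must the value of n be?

Such diagonal-avoiding paths in an n×n grid are counted by C_n. Since C_16 = 35357670, the index is 16.

16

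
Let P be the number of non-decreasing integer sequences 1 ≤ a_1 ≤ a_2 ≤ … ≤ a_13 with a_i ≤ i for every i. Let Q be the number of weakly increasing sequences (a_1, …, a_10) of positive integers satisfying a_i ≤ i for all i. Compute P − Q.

Weakly increasing sequences with a_i ≤ i biject with Dyck paths of semilength 13, so there are C_13. So P = C_13 = 742900.
Weakly increasing sequences with a_i ≤ i biject with Dyck paths of semilength 10, so there are C_10. So Q = C_10 = 16796.
P − Q = 742900 − 16796 = 726104.

726104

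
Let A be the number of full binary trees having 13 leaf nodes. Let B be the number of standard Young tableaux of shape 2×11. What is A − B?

Full binary trees with 13 leaves have 13−1 = 12 internal nodes, so there are C_12 of them. So A = C_12 = 208012.
Standard Young tableaux of shape 2×n are counted by C_n; here n = 11. So B = C_11 = 58786.
A − B = 208012 − 58786 = 149226.

149226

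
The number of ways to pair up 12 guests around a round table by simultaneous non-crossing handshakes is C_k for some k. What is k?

With 12 = 2·6 people, non-crossing handshake pairings are non-crossing perfect matchings on a circle, counted by C_6.

6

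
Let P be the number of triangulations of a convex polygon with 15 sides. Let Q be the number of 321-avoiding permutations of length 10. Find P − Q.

726104

The number of triangulations of a 15-gon is the Catalan number C_13 (index = sides − 2). So P = C_13 = 742900.
Permutations of [n] avoiding any single length-3 pattern are counted by C_n; here n = 10. So Q = C_10 = 16796.
P − Q = 742900 − 16796 = 726104.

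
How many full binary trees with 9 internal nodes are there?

Full binary trees with n internal nodes are counted by C_n; here n = 9.
C_9 = C(18,9)/10 = 48620/10 = 4862.

4862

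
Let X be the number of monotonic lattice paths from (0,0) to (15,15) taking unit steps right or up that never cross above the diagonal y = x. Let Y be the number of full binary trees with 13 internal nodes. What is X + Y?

10437745

Sub-diagonal monotone paths from (0,0) to (15,15) biject with Dyck paths of semilength 15, giving C_15. So X = C_15 = 9694845.
The number of full binary trees on 13 internal nodes is the Catalan number C_13. So Y = C_13 = 742900.
X + Y = 9694845 + 742900 = 10437745.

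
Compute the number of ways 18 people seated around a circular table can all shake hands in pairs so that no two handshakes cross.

Non-crossing handshake pairings of 2n people are counted by C_n; 18 people gives n = 9.
C_9 = C(18,9)/10 = 48620/10 = 4862.

4862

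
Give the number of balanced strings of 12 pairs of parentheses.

With 12 pairs the number of balanced bracket strings is the Catalan number C_12.
C_12 = C(24,12)/13 = 2704156/13 = 208012.

208012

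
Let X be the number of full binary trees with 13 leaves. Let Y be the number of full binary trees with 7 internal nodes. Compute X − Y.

207583

A full binary tree with L leaves has L−1 internal nodes and is counted by C_{L−1}; L = 13 gives C_12. So X = C_12 = 208012.
The number of full binary trees on 7 internal nodes is the Catalan number C_7. So Y = C_7 = 429.
X − Y = 208012 − 429 = 207583.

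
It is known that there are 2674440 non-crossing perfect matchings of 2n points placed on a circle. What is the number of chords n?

Non-crossing pairings of 2n points on a circle are counted by C_n. The Catalan number equal to 2674440 is C_14.

14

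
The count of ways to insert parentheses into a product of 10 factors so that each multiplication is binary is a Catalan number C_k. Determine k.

9

Bracketing 10 factors into binary products is counted by C_{10−1} = C_9.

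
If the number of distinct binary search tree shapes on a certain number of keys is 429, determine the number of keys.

Binary search tree shapes on n keys are counted by C_n, and C_7 = 429.

7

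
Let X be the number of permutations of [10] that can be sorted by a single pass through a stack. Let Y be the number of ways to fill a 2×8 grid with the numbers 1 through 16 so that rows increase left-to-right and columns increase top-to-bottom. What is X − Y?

15366

Stack-sortable permutations are exactly the 231-avoiding ones, counted by C_n; here n = 10. So X = C_10 = 16796.
Standard Young tableaux of shape 2×n are counted by C_n; here n = 8. So Y = C_8 = 1430.
X − Y = 16796 − 1430 = 15366.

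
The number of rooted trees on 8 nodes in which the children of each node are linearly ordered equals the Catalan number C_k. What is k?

Rooted ordered (plane) trees on m nodes have m−1 edges and are counted by C_{m−1}; m = 8 gives C_7.

7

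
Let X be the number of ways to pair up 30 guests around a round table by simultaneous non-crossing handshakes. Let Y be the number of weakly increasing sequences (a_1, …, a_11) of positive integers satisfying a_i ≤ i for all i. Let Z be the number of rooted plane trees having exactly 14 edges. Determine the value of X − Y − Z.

Non-crossing handshake pairings of 2n people are counted by C_n; 30 people gives n = 15. So X = C_15 = 9694845.
Weakly increasing sequences with a_i ≤ i biject with Dyck paths of semilength 11, so there are C_11. So Y = C_11 = 58786.
A rooted plane tree with 14 edges has 15 nodes, and the count is C_14. So Z = C_14 = 2674440.
X − Y − Z = 9694845 − 58786 − 2674440 = 6961619.

6961619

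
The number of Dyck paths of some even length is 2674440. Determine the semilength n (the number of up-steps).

14

Dyck paths of semilength n are counted by C_n, and C_14 = 2674440.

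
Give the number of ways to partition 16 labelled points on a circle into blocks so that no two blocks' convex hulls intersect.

35357670

Non-crossing partitions of an n-element set are counted by C_n; here n = 16.
C_16 = C(32,16)/17 = 601080390/17 = 35357670.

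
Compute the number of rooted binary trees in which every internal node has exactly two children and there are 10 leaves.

Full binary trees with 10 leaves have 10−1 = 9 internal nodes, so there are C_9 of them.
C_9 = C(18,9)/10 = 48620/10 = 4862.

4862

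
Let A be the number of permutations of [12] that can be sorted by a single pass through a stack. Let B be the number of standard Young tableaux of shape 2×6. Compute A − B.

207880

By Knuth's characterisation, the stack-sortable permutations of length 12 are the 231-avoiders, numbering C_12. So A = C_12 = 208012.
By the hook-length formula (or a Dyck-path bijection), SYT of shape 2×6 number C_6. So B = C_6 = 132.
A − B = 208012 − 132 = 207880.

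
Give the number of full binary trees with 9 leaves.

1430

Full binary trees with 9 leaves have 9−1 = 8 internal nodes, so there are C_8 of them.
C_8 = C(16,8)/9 = 12870/9 = 1430.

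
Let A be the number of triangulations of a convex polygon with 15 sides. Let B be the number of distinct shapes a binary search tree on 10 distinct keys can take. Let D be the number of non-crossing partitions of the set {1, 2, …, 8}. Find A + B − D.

A convex 15-gon is triangulated into 13 triangles, and the number of such triangulations is the Catalan number C_{15−2} = C_13. So A = C_13 = 742900.
Rooted binary trees with 10 nodes (each child slot possibly empty) number C_10. So B = C_10 = 16796.
The non-crossing partitions of [8] form a lattice of size C_8. So D = C_8 = 1430.
A + B − D = 742900 + 16796 − 1430 = 758266.

758266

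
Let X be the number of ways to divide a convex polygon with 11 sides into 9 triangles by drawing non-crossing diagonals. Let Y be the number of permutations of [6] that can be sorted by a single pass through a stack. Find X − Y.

4730

Triangulations of a convex m-gon are counted by C_{m−2}; with m = 11 this is C_9. So X = C_9 = 4862.
Stack-sortable permutations are exactly the 231-avoiding ones, counted by C_n; here n = 6. So Y = C_6 = 132.
X − Y = 4862 − 132 = 4730.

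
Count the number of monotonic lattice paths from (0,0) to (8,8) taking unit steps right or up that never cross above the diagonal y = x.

1430

Monotone paths in an n×n grid that stay weakly below the diagonal are counted by C_n; here n = 8.
C_8 = C_7 · 2(2·7+1)/(7+2) = 429 · 30/9 = 1430.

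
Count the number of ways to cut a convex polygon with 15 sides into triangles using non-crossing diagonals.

A convex 15-gon is triangulated into 13 triangles, and the number of such triangulations is the Catalan number C_{15−2} = C_13.
C_13 = 742900.

742900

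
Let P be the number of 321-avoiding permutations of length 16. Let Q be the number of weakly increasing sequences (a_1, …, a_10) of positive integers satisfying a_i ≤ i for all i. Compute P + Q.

35374466

For any fixed pattern of length 3, the pattern-avoiding permutations of [16] number C_16. So P = C_16 = 35357670.
Such sub-staircase sequences of length n are counted by C_n; here n = 10. So Q = C_10 = 16796.
P + Q = 35357670 + 16796 = 35374466.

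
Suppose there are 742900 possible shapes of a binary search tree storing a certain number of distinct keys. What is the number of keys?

Binary search tree shapes on n keys are counted by C_n. Since C_13 = 742900, the index is 13.

13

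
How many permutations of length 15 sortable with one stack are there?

9694845

By Knuth's characterisation, the stack-sortable permutations of length 15 are the 231-avoiders, numbering C_15.
C_15 = C(30,15)/16 = 155117520/16 = 9694845.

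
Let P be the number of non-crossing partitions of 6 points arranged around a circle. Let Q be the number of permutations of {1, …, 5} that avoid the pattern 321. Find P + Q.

The non-crossing partitions of [6] form a lattice of size C_6. So P = C_6 = 132.
For any fixed pattern of length 3, the pattern-avoiding permutations of [5] number C_5. So Q = C_5 = 42.
P + Q = 132 + 42 = 174.

174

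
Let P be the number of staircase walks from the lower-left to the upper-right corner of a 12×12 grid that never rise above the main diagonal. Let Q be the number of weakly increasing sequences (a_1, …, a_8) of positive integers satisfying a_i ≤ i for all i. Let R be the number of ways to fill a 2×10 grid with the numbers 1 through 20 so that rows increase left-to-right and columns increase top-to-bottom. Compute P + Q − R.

192646

Sub-diagonal monotone paths from (0,0) to (12,12) biject with Dyck paths of semilength 12, giving C_12. So P = C_12 = 208012.
Weakly increasing sequences with a_i ≤ i biject with Dyck paths of semilength 8, so there are C_8. So Q = C_8 = 1430.
Standard Young tableaux of shape 2×n are counted by C_n; here n = 10. So R = C_10 = 16796.
P + Q − R = 208012 + 1430 − 16796 = 192646.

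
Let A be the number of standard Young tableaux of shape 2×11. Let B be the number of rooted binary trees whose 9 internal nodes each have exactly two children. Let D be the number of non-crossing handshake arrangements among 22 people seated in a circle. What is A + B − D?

4862

Standard Young tableaux of shape 2×n are counted by C_n; here n = 11. So A = C_11 = 58786.
Full binary trees with n internal nodes are counted by C_n; here n = 9. So B = C_9 = 4862.
Non-crossing handshake pairings of 2n people are counted by C_n; 22 people gives n = 11. So D = C_11 = 58786.
A + B − D = 58786 + 4862 − 58786 = 4862.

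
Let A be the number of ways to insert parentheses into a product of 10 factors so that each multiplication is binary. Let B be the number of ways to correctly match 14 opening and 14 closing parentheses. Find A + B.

2679302

Ways to associate a product of 10 factors correspond to binary trees on 10 leaves, so the count is C_9. So A = C_9 = 4862.
With 14 pairs the number of balanced bracket strings is the Catalan number C_14. So B = C_14 = 2674440.
A + B = 4862 + 2674440 = 2679302.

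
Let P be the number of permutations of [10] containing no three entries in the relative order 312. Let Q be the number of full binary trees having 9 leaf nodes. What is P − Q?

15366

Permutations of [n] avoiding any single length-3 pattern are counted by C_n; here n = 10. So P = C_10 = 16796.
Full binary trees with 9 leaves have 9−1 = 8 internal nodes, so there are C_8 of them. So Q = C_8 = 1430.
P − Q = 16796 − 1430 = 15366.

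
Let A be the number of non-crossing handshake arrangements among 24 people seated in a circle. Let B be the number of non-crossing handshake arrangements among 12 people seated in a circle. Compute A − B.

Non-crossing handshake pairings of 2n people are counted by C_n; 24 people gives n = 12. So A = C_12 = 208012.
With 12 = 2·6 people, non-crossing handshake pairings are non-crossing perfect matchings on a circle, counted by C_6. So B = C_6 = 132.
A − B = 208012 − 132 = 207880.

207880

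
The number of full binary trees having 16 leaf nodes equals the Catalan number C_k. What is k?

15

A full binary tree with L leaves has L−1 internal nodes and is counted by C_{L−1}; L = 16 gives C_15.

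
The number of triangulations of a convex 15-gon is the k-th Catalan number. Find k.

The number of triangulations of a 15-gon is the Catalan number C_13 (index = sides − 2).

13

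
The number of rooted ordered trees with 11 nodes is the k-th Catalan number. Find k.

10

Rooted ordered (plane) trees on m nodes have m−1 edges and are counted by C_{m−1}; m = 11 gives C_10.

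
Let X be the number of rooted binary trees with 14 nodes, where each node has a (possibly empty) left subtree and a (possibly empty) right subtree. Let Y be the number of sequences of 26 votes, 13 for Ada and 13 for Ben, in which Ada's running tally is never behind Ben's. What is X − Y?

Rooted binary trees with 14 nodes (each child slot possibly empty) number C_14. So X = C_14 = 2674440.
Reading a vote for the leader as '(' and for the other as ')' turns such a sequence into a balanced string of 13 pairs, so the count is C_13. So Y = C_13 = 742900.
X − Y = 2674440 − 742900 = 1931540.

1931540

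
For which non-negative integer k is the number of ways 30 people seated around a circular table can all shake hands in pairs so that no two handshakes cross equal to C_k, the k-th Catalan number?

15

With 30 = 2·15 people, non-crossing handshake pairings are non-crossing perfect matchings on a circle, counted by C_15.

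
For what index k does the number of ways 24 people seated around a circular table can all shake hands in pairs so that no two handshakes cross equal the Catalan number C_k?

12

With 24 = 2·12 people, non-crossing handshake pairings are non-crossing perfect matchings on a circle, counted by C_12.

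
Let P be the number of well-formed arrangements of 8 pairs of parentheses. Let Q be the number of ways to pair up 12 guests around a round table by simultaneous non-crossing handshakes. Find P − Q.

With 8 pairs the number of balanced bracket strings is the Catalan number C_8. So P = C_8 = 1430.
Non-crossing handshake pairings of 2n people are counted by C_n; 12 people gives n = 6. So Q = C_6 = 132.
P − Q = 1430 − 132 = 1298.

1298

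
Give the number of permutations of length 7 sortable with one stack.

429

By Knuth's characterisation, the stack-sortable permutations of length 7 are the 231-avoiders, numbering C_7.
C_7 = C_6 · 2(2·6+1)/(6+2) = 132 · 26/8 = 429.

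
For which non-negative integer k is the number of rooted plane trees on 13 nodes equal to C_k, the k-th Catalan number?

12

A rooted plane tree on 13 nodes has 12 edges, and such trees are counted by C_12.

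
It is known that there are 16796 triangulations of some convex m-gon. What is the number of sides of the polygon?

12

Triangulations of a convex m-gon are counted by C_{m−2}, and C_10 = 16796.
So m − 2 = 10, giving m = 12 sides.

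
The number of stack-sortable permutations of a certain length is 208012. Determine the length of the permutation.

12

Stack-sortable permutations of [n] are counted by C_n, and C_12 = 208012.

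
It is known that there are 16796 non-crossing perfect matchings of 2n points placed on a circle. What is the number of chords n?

10

Non-crossing pairings of 2n points on a circle are counted by C_n; 16796 = C_10.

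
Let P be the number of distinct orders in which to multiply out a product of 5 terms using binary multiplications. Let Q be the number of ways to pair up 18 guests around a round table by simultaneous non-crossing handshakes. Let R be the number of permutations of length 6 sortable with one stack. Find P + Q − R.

4744

Ways to associate a product of 5 factors correspond to binary trees on 5 leaves, so the count is C_4. So P = C_4 = 14.
Non-crossing handshake pairings of 2n people are counted by C_n; 18 people gives n = 9. So Q = C_9 = 4862.
By Knuth's characterisation, the stack-sortable permutations of length 6 are the 231-avoiders, numbering C_6. So R = C_6 = 132.
P + Q − R = 14 + 4862 − 132 = 4744.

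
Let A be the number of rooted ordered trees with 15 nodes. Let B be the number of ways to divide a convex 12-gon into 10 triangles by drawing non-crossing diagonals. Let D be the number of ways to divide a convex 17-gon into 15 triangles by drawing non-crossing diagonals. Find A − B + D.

12352489

A rooted plane tree on 15 nodes has 14 edges, and such trees are counted by C_14. So A = C_14 = 2674440.
The number of triangulations of a 12-gon is the Catalan number C_10 (index = sides − 2). So B = C_10 = 16796.
The number of triangulations of a 17-gon is the Catalan number C_15 (index = sides − 2). So D = C_15 = 9694845.
A − B + D = 2674440 − 16796 + 9694845 = 12352489.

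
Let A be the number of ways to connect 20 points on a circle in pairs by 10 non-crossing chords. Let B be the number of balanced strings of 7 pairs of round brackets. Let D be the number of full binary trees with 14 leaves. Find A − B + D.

Non-crossing perfect matchings of 2n points on a circle are counted by C_n; with 20 points, n = 10. So A = C_10 = 16796.
With 7 pairs the number of balanced bracket strings is the Catalan number C_7. So B = C_7 = 429.
Full binary trees with 14 leaves have 14−1 = 13 internal nodes, so there are C_13 of them. So D = C_13 = 742900.
A − B + D = 16796 − 429 + 742900 = 759267.

759267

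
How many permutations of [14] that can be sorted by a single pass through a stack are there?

2674440

Stack-sortable permutations are exactly the 231-avoiding ones, counted by C_n; here n = 14.
C_14 = C(28,14)/15 = 40116600/15 = 2674440.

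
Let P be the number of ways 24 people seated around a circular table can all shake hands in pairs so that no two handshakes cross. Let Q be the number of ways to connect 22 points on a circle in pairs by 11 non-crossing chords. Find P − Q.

149226

Non-crossing handshake pairings of 2n people are counted by C_n; 24 people gives n = 12. So P = C_12 = 208012.
Pairing 22 circle points by 11 non-crossing chords gives C_11 matchings. So Q = C_11 = 58786.
P − Q = 208012 − 58786 = 149226.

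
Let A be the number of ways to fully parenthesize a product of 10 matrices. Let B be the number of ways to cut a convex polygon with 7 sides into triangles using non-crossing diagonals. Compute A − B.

4820

Bracketing 10 factors into binary products is counted by C_{10−1} = C_9. So A = C_9 = 4862.
The number of triangulations of a 7-gon is the Catalan number C_5 (index = sides − 2). So B = C_5 = 42.
A − B = 4862 − 42 = 4820.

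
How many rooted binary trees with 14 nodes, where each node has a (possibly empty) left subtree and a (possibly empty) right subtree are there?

2674440

Binary trees (left/right distinguished) on n nodes are counted by C_n; here n = 14.
C_14 = C(28,14)/15 = 40116600/15 = 2674440.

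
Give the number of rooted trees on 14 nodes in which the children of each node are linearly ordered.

742900

A rooted plane tree on 14 nodes has 13 edges, and such trees are counted by C_13.
C_13 = C(26,13)/14 = 10400600/14 = 742900.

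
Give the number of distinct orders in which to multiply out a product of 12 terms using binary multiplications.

58786

Parenthesizations of m factors correspond to full binary trees with m leaves, counted by C_{m−1}; m = 12 gives C_11.
C_11 = 58786.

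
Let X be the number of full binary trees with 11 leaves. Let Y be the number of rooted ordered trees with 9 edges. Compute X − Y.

A full binary tree with L leaves has L−1 internal nodes and is counted by C_{L−1}; L = 11 gives C_10. So X = C_10 = 16796.
A rooted plane tree with 9 edges has 10 nodes, and the count is C_9. So Y = C_9 = 4862.
X − Y = 16796 − 4862 = 11934.

11934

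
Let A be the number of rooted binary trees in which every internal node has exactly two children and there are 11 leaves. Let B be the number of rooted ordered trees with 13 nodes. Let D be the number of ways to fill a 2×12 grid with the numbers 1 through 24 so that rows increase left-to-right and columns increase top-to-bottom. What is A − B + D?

A full binary tree with L leaves has L−1 internal nodes and is counted by C_{L−1}; L = 11 gives C_10. So A = C_10 = 16796.
A rooted plane tree on 13 nodes has 12 edges, and such trees are counted by C_12. So B = C_12 = 208012.
Standard Young tableaux of shape 2×n are counted by C_n; here n = 12. So D = C_12 = 208012.
A − B + D = 16796 − 208012 + 208012 = 16796.

16796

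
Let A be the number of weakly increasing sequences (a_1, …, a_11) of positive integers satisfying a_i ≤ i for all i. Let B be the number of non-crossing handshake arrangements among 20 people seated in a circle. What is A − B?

41990

Such sub-staircase sequences of length n are counted by C_n; here n = 11. So A = C_11 = 58786.
With 20 = 2·10 people, non-crossing handshake pairings are non-crossing perfect matchings on a circle, counted by C_10. So B = C_10 = 16796.
A − B = 58786 − 16796 = 41990.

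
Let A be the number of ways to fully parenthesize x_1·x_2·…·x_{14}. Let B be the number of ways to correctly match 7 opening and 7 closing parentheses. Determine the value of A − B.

Parenthesizations of m factors correspond to full binary trees with m leaves, counted by C_{m−1}; m = 14 gives C_13. So A = C_13 = 742900.
With 7 pairs the number of balanced bracket strings is the Catalan number C_7. So B = C_7 = 429.
A − B = 742900 − 429 = 742471.

742471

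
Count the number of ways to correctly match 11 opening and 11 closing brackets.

58786

A balanced arrangement of 11 bracket pairs is a Dyck word of semilength 11, so the count is C_11.
C_11 = 58786.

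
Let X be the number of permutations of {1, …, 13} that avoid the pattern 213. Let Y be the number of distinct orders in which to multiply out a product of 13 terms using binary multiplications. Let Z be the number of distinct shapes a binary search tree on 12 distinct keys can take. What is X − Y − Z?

Permutations of [n] avoiding any single length-3 pattern are counted by C_n; here n = 13. So X = C_13 = 742900.
Ways to associate a product of 13 factors correspond to binary trees on 13 leaves, so the count is C_12. So Y = C_12 = 208012.
Binary trees (left/right distinguished) on n nodes are counted by C_n; here n = 12. So Z = C_12 = 208012.
X − Y − Z = 742900 − 208012 − 208012 = 326876.

326876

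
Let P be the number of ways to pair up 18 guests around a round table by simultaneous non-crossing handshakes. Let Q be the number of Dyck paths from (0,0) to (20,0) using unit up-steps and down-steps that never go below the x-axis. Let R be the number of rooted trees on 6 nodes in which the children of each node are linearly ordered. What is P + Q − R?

Non-crossing handshake pairings of 2n people are counted by C_n; 18 people gives n = 9. So P = C_9 = 4862.
Dyck paths of semilength n (length 2n) are counted by C_n; here n = 10. So Q = C_10 = 16796.
Rooted ordered (plane) trees on m nodes have m−1 edges and are counted by C_{m−1}; m = 6 gives C_5. So R = C_5 = 42.
P + Q − R = 4862 + 16796 − 42 = 21616.

21616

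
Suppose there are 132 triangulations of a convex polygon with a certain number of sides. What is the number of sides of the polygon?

8

Triangulations of a convex m-gon are counted by C_{m−2}. The Catalan number equal to 132 is C_6.
So m − 2 = 6, giving m = 8 sides.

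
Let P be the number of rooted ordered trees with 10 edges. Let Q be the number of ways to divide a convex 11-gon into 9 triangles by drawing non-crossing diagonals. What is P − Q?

11934

A rooted plane tree with 10 edges has 11 nodes, and the count is C_10. So P = C_10 = 16796.
The number of triangulations of an 11-gon is the Catalan number C_9 (index = sides − 2). So Q = C_9 = 4862.
P − Q = 16796 − 4862 = 11934.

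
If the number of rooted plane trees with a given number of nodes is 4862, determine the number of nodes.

Rooted ordered trees on m nodes are counted by C_{m−1}, and C_9 = 4862.
So the index is 9, and the number of nodes is 9 + 1 = 10.

10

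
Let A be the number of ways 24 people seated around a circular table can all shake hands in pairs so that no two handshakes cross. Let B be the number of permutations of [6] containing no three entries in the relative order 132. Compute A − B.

With 24 = 2·12 people, non-crossing handshake pairings are non-crossing perfect matchings on a circle, counted by C_12. So A = C_12 = 208012.
For any fixed pattern of length 3, the pattern-avoiding permutations of [6] number C_6. So B = C_6 = 132.
A − B = 208012 − 132 = 207880.

207880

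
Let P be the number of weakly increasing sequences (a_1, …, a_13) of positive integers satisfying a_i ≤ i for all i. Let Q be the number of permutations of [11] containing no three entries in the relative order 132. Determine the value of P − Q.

Weakly increasing sequences with a_i ≤ i biject with Dyck paths of semilength 13, so there are C_13. So P = C_13 = 742900.
Permutations of [n] avoiding any single length-3 pattern are counted by C_n; here n = 11. So Q = C_11 = 58786.
P − Q = 742900 − 58786 = 684114.

684114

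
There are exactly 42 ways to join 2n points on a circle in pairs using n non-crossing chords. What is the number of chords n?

5

Non-crossing pairings of 2n points on a circle are counted by C_n, and C_5 = 42.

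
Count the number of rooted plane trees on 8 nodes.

429

Rooted ordered (plane) trees on m nodes have m−1 edges and are counted by C_{m−1}; m = 8 gives C_7.
C_7 = C_6 · 2(2·6+1)/(6+2) = 132 · 26/8 = 429.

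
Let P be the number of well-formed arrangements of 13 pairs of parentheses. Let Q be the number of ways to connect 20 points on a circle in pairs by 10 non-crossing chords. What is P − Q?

A balanced arrangement of 13 bracket pairs is a Dyck word of semilength 13, so the count is C_13. So P = C_13 = 742900.
Non-crossing perfect matchings of 2n points on a circle are counted by C_n; with 20 points, n = 10. So Q = C_10 = 16796.
P − Q = 742900 − 16796 = 726104.

726104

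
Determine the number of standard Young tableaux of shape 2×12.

By the hook-length formula (or a Dyck-path bijection), SYT of shape 2×12 number C_12.
C_12 = C_11 · 2(2·11+1)/(11+2) = 58786 · 46/13 = 208012.

208012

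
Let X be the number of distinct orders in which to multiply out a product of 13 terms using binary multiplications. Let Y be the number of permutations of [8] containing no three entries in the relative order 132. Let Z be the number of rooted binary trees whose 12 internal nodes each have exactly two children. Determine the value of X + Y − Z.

Parenthesizations of m factors correspond to full binary trees with m leaves, counted by C_{m−1}; m = 13 gives C_12. So X = C_12 = 208012.
Permutations of [n] avoiding any single length-3 pattern are counted by C_n; here n = 8. So Y = C_8 = 1430.
Full binary trees with n internal nodes are counted by C_n; here n = 12. So Z = C_12 = 208012.
X + Y − Z = 208012 + 1430 − 208012 = 1430.

1430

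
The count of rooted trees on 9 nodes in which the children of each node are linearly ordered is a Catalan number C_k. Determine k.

8

A rooted plane tree on 9 nodes has 8 edges, and such trees are counted by C_8.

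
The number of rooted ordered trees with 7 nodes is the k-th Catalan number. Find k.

6

Rooted ordered (plane) trees on m nodes have m−1 edges and are counted by C_{m−1}; m = 7 gives C_6.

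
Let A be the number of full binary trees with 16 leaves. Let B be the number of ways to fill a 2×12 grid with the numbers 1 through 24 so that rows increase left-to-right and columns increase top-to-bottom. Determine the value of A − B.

A full binary tree with L leaves has L−1 internal nodes and is counted by C_{L−1}; L = 16 gives C_15. So A = C_15 = 9694845.
By the hook-length formula (or a Dyck-path bijection), SYT of shape 2×12 number C_12. So B = C_12 = 208012.
A − B = 9694845 − 208012 = 9486833.

9486833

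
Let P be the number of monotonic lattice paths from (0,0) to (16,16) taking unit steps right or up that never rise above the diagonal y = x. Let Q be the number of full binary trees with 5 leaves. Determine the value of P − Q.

Sub-diagonal monotone paths from (0,0) to (16,16) biject with Dyck paths of semilength 16, giving C_16. So P = C_16 = 35357670.
Full binary trees with 5 leaves have 5−1 = 4 internal nodes, so there are C_4 of them. So Q = C_4 = 14.
P − Q = 35357670 − 14 = 35357656.

35357656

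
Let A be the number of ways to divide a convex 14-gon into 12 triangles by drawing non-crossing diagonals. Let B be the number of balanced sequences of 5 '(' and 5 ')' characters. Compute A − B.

207970

Triangulations of a convex m-gon are counted by C_{m−2}; with m = 14 this is C_12. So A = C_12 = 208012.
With 5 pairs the number of balanced bracket strings is the Catalan number C_5. So B = C_5 = 42.
A − B = 208012 − 42 = 207970.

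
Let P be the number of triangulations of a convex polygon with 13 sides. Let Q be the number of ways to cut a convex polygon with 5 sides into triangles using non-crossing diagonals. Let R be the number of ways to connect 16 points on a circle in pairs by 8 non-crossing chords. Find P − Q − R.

Triangulations of a convex m-gon are counted by C_{m−2}; with m = 13 this is C_11. So P = C_11 = 58786.
Triangulations of a convex m-gon are counted by C_{m−2}; with m = 5 this is C_3. So Q = C_3 = 5.
Non-crossing perfect matchings of 2n points on a circle are counted by C_n; with 16 points, n = 8. So R = C_8 = 1430.
P − Q − R = 58786 − 5 − 1430 = 57351.

57351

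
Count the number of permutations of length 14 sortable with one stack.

2674440

Stack-sortable permutations are exactly the 231-avoiding ones, counted by C_n; here n = 14.
C_14 = C(28,14)/15 = 40116600/15 = 2674440.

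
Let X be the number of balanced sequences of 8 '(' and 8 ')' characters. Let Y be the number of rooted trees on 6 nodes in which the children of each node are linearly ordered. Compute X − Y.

1388

Balanced strings of n pairs of brackets are counted by C_n; here n = 8. So X = C_8 = 1430.
A rooted plane tree on 6 nodes has 5 edges, and such trees are counted by C_5. So Y = C_5 = 42.
X − Y = 1430 − 42 = 1388.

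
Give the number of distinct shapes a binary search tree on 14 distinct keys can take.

2674440

There are C_n binary search tree shapes on n keys; with n = 14 that is C_14.
C_14 = 2674440.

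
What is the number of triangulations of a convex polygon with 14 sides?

208012

Triangulations of a convex m-gon are counted by C_{m−2}; with m = 14 this is C_12.
C_12 = C_11 · 2(2·11+1)/(11+2) = 58786 · 46/13 = 208012.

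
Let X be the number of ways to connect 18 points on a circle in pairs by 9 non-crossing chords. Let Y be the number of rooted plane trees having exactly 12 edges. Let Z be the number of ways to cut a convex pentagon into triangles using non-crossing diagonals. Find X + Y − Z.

Non-crossing perfect matchings of 2n points on a circle are counted by C_n; with 18 points, n = 9. So X = C_9 = 4862.
A rooted plane tree with 12 edges has 13 nodes, and the count is C_12. So Y = C_12 = 208012.
A convex 5-gon is triangulated into 3 triangles, and the number of such triangulations is the Catalan number C_{5−2} = C_3. So Z = C_3 = 5.
X + Y − Z = 4862 + 208012 − 5 = 212869.

212869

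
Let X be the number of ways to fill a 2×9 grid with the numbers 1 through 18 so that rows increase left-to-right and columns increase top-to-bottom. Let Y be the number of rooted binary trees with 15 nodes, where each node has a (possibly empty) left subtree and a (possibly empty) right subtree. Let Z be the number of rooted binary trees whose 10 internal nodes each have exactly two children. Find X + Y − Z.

9682911

Standard Young tableaux of shape 2×n are counted by C_n; here n = 9. So X = C_9 = 4862.
Binary trees (left/right distinguished) on n nodes are counted by C_n; here n = 15. So Y = C_15 = 9694845.
Full binary trees with n internal nodes are counted by C_n; here n = 10. So Z = C_10 = 16796.
X + Y − Z = 4862 + 9694845 − 16796 = 9682911.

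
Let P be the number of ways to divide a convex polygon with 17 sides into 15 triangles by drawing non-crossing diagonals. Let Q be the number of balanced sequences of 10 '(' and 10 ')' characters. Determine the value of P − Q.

9678049

The number of triangulations of a 17-gon is the Catalan number C_15 (index = sides − 2). So P = C_15 = 9694845.
With 10 pairs the number of balanced bracket strings is the Catalan number C_10. So Q = C_10 = 16796.
P − Q = 9694845 − 16796 = 9678049.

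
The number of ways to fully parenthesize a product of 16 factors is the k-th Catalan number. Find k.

15

Ways to associate a product of 16 factors correspond to binary trees on 16 leaves, so the count is C_15.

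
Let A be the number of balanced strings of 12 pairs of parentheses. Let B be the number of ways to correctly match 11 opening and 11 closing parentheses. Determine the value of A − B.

149226

Balanced strings of n pairs of brackets are counted by C_n; here n = 12. So A = C_12 = 208012.
Balanced strings of n pairs of brackets are counted by C_n; here n = 11. So B = C_11 = 58786.
A − B = 208012 − 58786 = 149226.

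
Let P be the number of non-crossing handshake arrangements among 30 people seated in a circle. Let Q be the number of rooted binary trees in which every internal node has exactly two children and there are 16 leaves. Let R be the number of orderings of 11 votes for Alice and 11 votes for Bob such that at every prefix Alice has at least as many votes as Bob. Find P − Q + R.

Non-crossing handshake pairings of 2n people are counted by C_n; 30 people gives n = 15. So P = C_15 = 9694845.
Full binary trees with 16 leaves have 16−1 = 15 internal nodes, so there are C_15 of them. So Q = C_15 = 9694845.
Reading a vote for the leader as '(' and for the other as ')' turns such a sequence into a balanced string of 11 pairs, so the count is C_11. So R = C_11 = 58786.
P − Q + R = 9694845 − 9694845 + 58786 = 58786.

58786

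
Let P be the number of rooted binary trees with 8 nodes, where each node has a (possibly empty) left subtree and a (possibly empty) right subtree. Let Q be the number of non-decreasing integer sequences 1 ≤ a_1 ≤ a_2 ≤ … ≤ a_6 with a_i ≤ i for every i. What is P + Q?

There are C_n binary search tree shapes on n keys; with n = 8 that is C_8. So P = C_8 = 1430.
Weakly increasing sequences with a_i ≤ i biject with Dyck paths of semilength 6, so there are C_6. So Q = C_6 = 132.
P + Q = 1430 + 132 = 1562.

1562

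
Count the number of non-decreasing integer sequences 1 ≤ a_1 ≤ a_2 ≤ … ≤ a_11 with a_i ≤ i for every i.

58786

Such sub-staircase sequences of length n are counted by C_n; here n = 11.
C_11 = C_10 · 2(2·10+1)/(10+2) = 16796 · 42/12 = 58786.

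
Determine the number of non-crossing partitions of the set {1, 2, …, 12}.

208012

The non-crossing partitions of [12] form a lattice of size C_12.
C_12 = C_11 · 2(2·11+1)/(11+2) = 58786 · 46/13 = 208012.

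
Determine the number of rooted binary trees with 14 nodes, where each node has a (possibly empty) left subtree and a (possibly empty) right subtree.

2674440

There are C_n binary search tree shapes on n keys; with n = 14 that is C_14.
C_14 = C(28,14)/15 = 40116600/15 = 2674440.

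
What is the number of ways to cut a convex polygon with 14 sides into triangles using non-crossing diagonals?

A convex 14-gon is triangulated into 12 triangles, and the number of such triangulations is the Catalan number C_{14−2} = C_12.
C_12 = C(24,12)/13 = 2704156/13 = 208012.

208012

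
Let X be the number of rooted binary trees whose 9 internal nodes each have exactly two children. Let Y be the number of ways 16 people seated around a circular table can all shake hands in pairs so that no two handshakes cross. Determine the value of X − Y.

3432

The number of full binary trees on 9 internal nodes is the Catalan number C_9. So X = C_9 = 4862.
Non-crossing handshake pairings of 2n people are counted by C_n; 16 people gives n = 8. So Y = C_8 = 1430.
X − Y = 4862 − 1430 = 3432.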